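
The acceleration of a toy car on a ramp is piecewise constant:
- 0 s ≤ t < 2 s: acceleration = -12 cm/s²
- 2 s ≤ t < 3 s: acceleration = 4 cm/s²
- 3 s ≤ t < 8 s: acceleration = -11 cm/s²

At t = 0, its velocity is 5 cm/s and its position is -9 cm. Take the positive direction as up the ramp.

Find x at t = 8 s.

On each constant-a segment, Δv = aΔt and Δx = v₀Δt + ½aΔt²; chain segment to segment.
0–2 s: v starts 5 cm/s; Δx = 5·2 + ½·-12·2² = -14 cm; v ends -19 cm/s.
2–3 s: v starts -19 cm/s; Δx = -19·1 + ½·4·1² = -17 cm; v ends -15 cm/s.
3–8 s: v starts -15 cm/s; Δx = -15·5 + ½·-11·5² = -212.5 cm; v ends -70 cm/s.
x(8) = -9 + Σ Δx = -252.5 cm.

-252.5 cm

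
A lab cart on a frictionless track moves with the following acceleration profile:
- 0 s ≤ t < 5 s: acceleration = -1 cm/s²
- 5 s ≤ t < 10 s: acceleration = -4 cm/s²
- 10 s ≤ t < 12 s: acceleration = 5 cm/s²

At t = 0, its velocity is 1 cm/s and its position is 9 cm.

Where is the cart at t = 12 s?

-106.5 cm

On each constant-a segment, Δv = aΔt and Δx = v₀Δt + ½aΔt²; chain segment to segment.
0–5 s: v starts 1 cm/s; Δx = 1·5 + ½·-1·5² = -7.5 cm; v ends -4 cm/s.
5–10 s: v starts -4 cm/s; Δx = -4·5 + ½·-4·5² = -70 cm; v ends -24 cm/s.
10–12 s: v starts -24 cm/s; Δx = -24·2 + ½·5·2² = -38 cm; v ends -14 cm/s.
x(12) = 9 + Σ Δx = -106.5 cm.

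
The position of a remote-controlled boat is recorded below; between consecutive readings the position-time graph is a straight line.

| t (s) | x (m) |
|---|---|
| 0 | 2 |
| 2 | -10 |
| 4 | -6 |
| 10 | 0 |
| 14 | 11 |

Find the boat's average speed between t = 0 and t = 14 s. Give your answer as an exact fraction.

Average speed = (total path length)/(elapsed time); on a piecewise-linear x-t graph the path length is Σ|Δx|.
0–2 s: |Δx| = |-10 − 2| = 12 m
2–4 s: |Δx| = |-6 − -10| = 4 m
4–10 s: |Δx| = |0 − -6| = 6 m
10–14 s: |Δx| = |11 − 0| = 11 m
Total path = 33 m; average speed = 33/14 = 33/14 m/s.

33/14 m/s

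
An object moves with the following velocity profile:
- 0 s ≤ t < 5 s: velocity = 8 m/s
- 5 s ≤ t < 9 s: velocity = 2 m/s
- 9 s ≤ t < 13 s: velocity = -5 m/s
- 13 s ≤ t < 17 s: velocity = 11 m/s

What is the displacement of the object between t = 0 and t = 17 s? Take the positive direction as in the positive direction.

72 m

Net displacement equals the area under the velocity-time graph (areas below the axis count negative).
0–5 s: 8 × 5 = 40 m
5–9 s: 2 × 4 = 8 m
9–13 s: -5 × 4 = -20 m
13–17 s: 11 × 4 = 44 m
Net displacement = 72 m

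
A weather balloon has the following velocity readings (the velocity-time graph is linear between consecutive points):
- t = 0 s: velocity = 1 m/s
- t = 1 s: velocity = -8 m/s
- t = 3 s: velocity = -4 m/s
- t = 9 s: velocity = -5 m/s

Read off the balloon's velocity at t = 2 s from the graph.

On 1–3 s the graph is linear from -8 to -4 m/s: v(2) = -8 + (-4 − -8)·(2 − 1)/(3 − 1) = -6 m/s.

-6 m/s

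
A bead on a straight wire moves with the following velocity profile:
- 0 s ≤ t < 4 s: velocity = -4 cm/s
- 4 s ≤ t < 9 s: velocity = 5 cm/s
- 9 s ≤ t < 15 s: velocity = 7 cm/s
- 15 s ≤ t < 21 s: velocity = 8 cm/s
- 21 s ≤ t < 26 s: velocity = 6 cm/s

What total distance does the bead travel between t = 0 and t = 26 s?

Distance (not displacement) is the total path length: add the absolute areas under v-t.
0–4 s: |-4| × 4 = 16 cm
4–9 s: |5| × 5 = 25 cm
9–15 s: |7| × 6 = 42 cm
15–21 s: |8| × 6 = 48 cm
21–26 s: |6| × 5 = 30 cm
Total distance = 161 cm

161 cm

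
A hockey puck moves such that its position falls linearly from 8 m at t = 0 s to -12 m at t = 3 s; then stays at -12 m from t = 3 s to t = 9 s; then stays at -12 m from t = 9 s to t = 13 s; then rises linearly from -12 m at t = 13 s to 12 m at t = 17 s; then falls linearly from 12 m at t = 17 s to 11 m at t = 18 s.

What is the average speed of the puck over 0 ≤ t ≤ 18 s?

2.5 m/s

Average speed = (total path length)/(elapsed time); on a piecewise-linear x-t graph the path length is Σ|Δx|.
0–3 s: |Δx| = |-12 − 8| = 20 m
3–9 s: |Δx| = |-12 − -12| = 0 m
9–13 s: |Δx| = |-12 − -12| = 0 m
13–17 s: |Δx| = |12 − -12| = 24 m
17–18 s: |Δx| = |11 − 12| = 1 m
Total path = 45 m; average speed = 45/18 = 2.5 m/s.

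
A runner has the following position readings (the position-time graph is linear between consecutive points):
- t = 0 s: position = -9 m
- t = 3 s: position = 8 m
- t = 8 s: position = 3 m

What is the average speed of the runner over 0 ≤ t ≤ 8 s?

Average speed = (total path length)/(elapsed time); on a piecewise-linear x-t graph the path length is Σ|Δx|.
0–3 s: |Δx| = |8 − -9| = 17 m
3–8 s: |Δx| = |3 − 8| = 5 m
Total path = 22 m; average speed = 22/8 = 2.75 m/s.

2.75 m/s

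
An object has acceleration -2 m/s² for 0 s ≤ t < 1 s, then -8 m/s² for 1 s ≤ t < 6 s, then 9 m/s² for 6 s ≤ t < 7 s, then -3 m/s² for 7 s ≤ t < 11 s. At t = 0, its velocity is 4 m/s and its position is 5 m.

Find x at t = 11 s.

-255.5 m

On each constant-a segment, Δv = aΔt and Δx = v₀Δt + ½aΔt²; chain segment to segment.
0–1 s: v starts 4 m/s; Δx = 4·1 + ½·-2·1² = 3 m; v ends 2 m/s.
1–6 s: v starts 2 m/s; Δx = 2·5 + ½·-8·5² = -90 m; v ends -38 m/s.
6–7 s: v starts -38 m/s; Δx = -38·1 + ½·9·1² = -33.5 m; v ends -29 m/s.
7–11 s: v starts -29 m/s; Δx = -29·4 + ½·-3·4² = -140 m; v ends -41 m/s.
x(11) = 5 + Σ Δx = -255.5 m.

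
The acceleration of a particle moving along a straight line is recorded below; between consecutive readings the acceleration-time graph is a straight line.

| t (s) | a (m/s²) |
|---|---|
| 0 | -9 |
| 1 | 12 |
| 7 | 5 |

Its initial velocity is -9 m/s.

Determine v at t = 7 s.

Δv equals the area under the a-t graph; then v = v₀ + Δv.
0–1 s: ½(-9 + 12)(1) = 1.5 m/s
1–7 s: ½(12 + 5)(6) = 51 m/s
Δv = 52.5 m/s, so v(7) = -9 + (52.5) = 43.5 m/s.

43.5 m/s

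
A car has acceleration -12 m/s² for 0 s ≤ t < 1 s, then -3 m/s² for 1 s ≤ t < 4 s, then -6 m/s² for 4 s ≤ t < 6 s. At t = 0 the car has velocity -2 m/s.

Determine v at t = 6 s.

Δv equals the area under the a-t graph; then v = v₀ + Δv.
0–1 s: -12 × 1 = -12 m/s
1–4 s: -3 × 3 = -9 m/s
4–6 s: -6 × 2 = -12 m/s
Δv = -33 m/s, so v(6) = -2 + (-33) = -35 m/s.

-35 m/s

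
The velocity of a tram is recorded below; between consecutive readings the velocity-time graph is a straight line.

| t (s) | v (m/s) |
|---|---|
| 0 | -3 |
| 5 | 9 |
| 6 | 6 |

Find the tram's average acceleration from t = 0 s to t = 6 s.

Average acceleration = Δv/Δt = (6 − -3)/(6 − 0) = 1.5 m/s².

1.5 m/s²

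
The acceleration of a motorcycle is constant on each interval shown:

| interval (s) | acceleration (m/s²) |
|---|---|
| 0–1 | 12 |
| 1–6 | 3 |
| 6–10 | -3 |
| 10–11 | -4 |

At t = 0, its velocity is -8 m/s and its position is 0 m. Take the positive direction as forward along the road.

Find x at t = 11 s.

112.5 m

On each constant-a segment, Δv = aΔt and Δx = v₀Δt + ½aΔt²; chain segment to segment.
0–1 s: v starts -8 m/s; Δx = -8·1 + ½·12·1² = -2 m; v ends 4 m/s.
1–6 s: v starts 4 m/s; Δx = 4·5 + ½·3·5² = 57.5 m; v ends 19 m/s.
6–10 s: v starts 19 m/s; Δx = 19·4 + ½·-3·4² = 52 m; v ends 7 m/s.
10–11 s: v starts 7 m/s; Δx = 7·1 + ½·-4·1² = 5 m; v ends 3 m/s.
x(11) = 0 + Σ Δx = 112.5 m.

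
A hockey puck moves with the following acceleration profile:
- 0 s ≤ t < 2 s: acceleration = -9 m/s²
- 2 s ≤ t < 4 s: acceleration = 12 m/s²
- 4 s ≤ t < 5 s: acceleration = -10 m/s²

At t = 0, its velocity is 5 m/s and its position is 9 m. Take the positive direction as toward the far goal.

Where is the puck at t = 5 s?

On each constant-a segment, Δv = aΔt and Δx = v₀Δt + ½aΔt²; chain segment to segment.
0–2 s: v starts 5 m/s; Δx = 5·2 + ½·-9·2² = -8 m; v ends -13 m/s.
2–4 s: v starts -13 m/s; Δx = -13·2 + ½·12·2² = -2 m; v ends 11 m/s.
4–5 s: v starts 11 m/s; Δx = 11·1 + ½·-10·1² = 6 m; v ends 1 m/s.
x(5) = 9 + Σ Δx = 5 m.

5 m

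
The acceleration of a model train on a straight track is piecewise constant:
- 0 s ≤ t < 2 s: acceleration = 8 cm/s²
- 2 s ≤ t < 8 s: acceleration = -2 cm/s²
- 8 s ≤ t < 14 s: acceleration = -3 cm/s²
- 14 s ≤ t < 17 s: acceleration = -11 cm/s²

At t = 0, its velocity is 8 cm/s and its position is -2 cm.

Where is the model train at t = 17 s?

On each constant-a segment, Δv = aΔt and Δx = v₀Δt + ½aΔt²; chain segment to segment.
0–2 s: v starts 8 cm/s; Δx = 8·2 + ½·8·2² = 32 cm; v ends 24 cm/s.
2–8 s: v starts 24 cm/s; Δx = 24·6 + ½·-2·6² = 108 cm; v ends 12 cm/s.
8–14 s: v starts 12 cm/s; Δx = 12·6 + ½·-3·6² = 18 cm; v ends -6 cm/s.
14–17 s: v starts -6 cm/s; Δx = -6·3 + ½·-11·3² = -67.5 cm; v ends -39 cm/s.
x(17) = -2 + Σ Δx = 88.5 cm.

88.5 cm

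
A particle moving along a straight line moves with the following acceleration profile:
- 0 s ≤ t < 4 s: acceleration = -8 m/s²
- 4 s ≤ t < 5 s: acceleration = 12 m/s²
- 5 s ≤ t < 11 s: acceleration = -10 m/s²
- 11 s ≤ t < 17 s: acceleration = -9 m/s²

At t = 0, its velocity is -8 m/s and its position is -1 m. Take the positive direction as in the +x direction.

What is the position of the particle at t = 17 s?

On each constant-a segment, Δv = aΔt and Δx = v₀Δt + ½aΔt²; chain segment to segment.
0–4 s: v starts -8 m/s; Δx = -8·4 + ½·-8·4² = -96 m; v ends -40 m/s.
4–5 s: v starts -40 m/s; Δx = -40·1 + ½·12·1² = -34 m; v ends -28 m/s.
5–11 s: v starts -28 m/s; Δx = -28·6 + ½·-10·6² = -348 m; v ends -88 m/s.
11–17 s: v starts -88 m/s; Δx = -88·6 + ½·-9·6² = -690 m; v ends -142 m/s.
x(17) = -1 + Σ Δx = -1169 m.

-1169 m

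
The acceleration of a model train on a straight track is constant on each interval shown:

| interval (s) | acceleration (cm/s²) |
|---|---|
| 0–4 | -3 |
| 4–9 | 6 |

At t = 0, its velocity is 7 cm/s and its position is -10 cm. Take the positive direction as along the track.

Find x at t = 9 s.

44 cm

On each constant-a segment, Δv = aΔt and Δx = v₀Δt + ½aΔt²; chain segment to segment.
0–4 s: v starts 7 cm/s; Δx = 7·4 + ½·-3·4² = 4 cm; v ends -5 cm/s.
4–9 s: v starts -5 cm/s; Δx = -5·5 + ½·6·5² = 50 cm; v ends 25 cm/s.
x(9) = -10 + Σ Δx = 44 cm.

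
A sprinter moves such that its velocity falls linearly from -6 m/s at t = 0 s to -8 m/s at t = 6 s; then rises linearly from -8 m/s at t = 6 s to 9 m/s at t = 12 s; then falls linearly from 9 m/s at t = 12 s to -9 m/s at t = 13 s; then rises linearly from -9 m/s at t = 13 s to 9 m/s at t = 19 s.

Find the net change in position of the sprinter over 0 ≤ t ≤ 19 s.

-39 m

Displacement is the signed area under the v-t curve.
0–6 s: ½(-6 + -8)(6) = -42 m
6–12 s: ½(-8 + 9)(6) = 3 m
12–13 s: ½(9 + -9)(1) = 0 m
13–19 s: ½(-9 + 9)(6) = 0 m
Net displacement = -39 m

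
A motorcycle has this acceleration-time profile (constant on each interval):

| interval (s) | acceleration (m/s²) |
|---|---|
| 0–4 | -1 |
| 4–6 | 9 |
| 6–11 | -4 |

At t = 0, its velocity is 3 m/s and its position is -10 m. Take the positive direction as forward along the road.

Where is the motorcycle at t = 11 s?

45 m

On each constant-a segment, Δv = aΔt and Δx = v₀Δt + ½aΔt²; chain segment to segment.
0–4 s: v starts 3 m/s; Δx = 3·4 + ½·-1·4² = 4 m; v ends -1 m/s.
4–6 s: v starts -1 m/s; Δx = -1·2 + ½·9·2² = 16 m; v ends 17 m/s.
6–11 s: v starts 17 m/s; Δx = 17·5 + ½·-4·5² = 35 m; v ends -3 m/s.
x(11) = -10 + Σ Δx = 45 m.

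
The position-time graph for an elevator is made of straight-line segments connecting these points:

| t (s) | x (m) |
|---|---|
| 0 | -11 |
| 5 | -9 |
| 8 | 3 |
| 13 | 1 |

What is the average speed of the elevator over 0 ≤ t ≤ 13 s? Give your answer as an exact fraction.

16/13 m/s

Average speed = (total path length)/(elapsed time); on a piecewise-linear x-t graph the path length is Σ|Δx|.
0–5 s: |Δx| = |-9 − -11| = 2 m
5–8 s: |Δx| = |3 − -9| = 12 m
8–13 s: |Δx| = |1 − 3| = 2 m
Total path = 16 m; average speed = 16/13 = 16/13 m/s.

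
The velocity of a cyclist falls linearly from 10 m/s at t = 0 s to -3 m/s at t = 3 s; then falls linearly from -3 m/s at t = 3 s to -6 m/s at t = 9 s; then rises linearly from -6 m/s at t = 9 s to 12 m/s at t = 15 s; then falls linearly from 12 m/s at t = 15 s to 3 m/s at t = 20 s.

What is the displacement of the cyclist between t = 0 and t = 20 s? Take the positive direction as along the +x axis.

Displacement is the signed area under the v-t curve.
0–3 s: ½(10 + -3)(3) = 10.5 m
3–9 s: ½(-3 + -6)(6) = -27 m
9–15 s: ½(-6 + 12)(6) = 18 m
15–20 s: ½(12 + 3)(5) = 37.5 m
Net displacement = 39 m

39 m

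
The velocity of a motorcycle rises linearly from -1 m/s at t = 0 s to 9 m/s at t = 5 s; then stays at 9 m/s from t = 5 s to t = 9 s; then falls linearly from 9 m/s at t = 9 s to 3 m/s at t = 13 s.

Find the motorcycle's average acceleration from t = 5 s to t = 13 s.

-0.75 m/s²

Average acceleration = Δv/Δt = (3 − 9)/(13 − 5) = -0.75 m/s².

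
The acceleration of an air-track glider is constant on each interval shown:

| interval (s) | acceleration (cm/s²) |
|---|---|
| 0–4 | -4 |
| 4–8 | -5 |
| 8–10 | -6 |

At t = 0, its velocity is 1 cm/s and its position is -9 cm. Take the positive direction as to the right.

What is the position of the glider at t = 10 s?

-219 cm

On each constant-a segment, Δv = aΔt and Δx = v₀Δt + ½aΔt²; chain segment to segment.
0–4 s: v starts 1 cm/s; Δx = 1·4 + ½·-4·4² = -28 cm; v ends -15 cm/s.
4–8 s: v starts -15 cm/s; Δx = -15·4 + ½·-5·4² = -100 cm; v ends -35 cm/s.
8–10 s: v starts -35 cm/s; Δx = -35·2 + ½·-6·2² = -82 cm; v ends -47 cm/s.
x(10) = -9 + Σ Δx = -219 cm.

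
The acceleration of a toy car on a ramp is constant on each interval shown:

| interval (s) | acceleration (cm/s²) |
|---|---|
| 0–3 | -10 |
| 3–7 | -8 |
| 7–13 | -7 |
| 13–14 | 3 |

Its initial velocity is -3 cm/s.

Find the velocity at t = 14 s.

-104 cm/s

Δv equals the area under the a-t graph; then v = v₀ + Δv.
0–3 s: -10 × 3 = -30 cm/s
3–7 s: -8 × 4 = -32 cm/s
7–13 s: -7 × 6 = -42 cm/s
13–14 s: 3 × 1 = 3 cm/s
Δv = -101 cm/s, so v(14) = -3 + (-101) = -104 cm/s.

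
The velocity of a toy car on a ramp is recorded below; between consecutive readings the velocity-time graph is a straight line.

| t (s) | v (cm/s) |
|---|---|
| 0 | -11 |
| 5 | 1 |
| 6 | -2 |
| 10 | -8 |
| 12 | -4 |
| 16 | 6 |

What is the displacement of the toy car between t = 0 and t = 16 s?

Displacement is the signed area under the v-t curve.
0–5 s: ½(-11 + 1)(5) = -25 cm
5–6 s: ½(1 + -2)(1) = -0.5 cm
6–10 s: ½(-2 + -8)(4) = -20 cm
10–12 s: ½(-8 + -4)(2) = -12 cm
12–16 s: ½(-4 + 6)(4) = 4 cm
Net displacement = -53.5 cm

-53.5 cm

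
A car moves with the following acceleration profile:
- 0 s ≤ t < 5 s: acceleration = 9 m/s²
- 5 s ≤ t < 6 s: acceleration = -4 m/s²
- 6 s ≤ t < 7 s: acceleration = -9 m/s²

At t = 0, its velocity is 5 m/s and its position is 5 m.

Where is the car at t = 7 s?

On each constant-a segment, Δv = aΔt and Δx = v₀Δt + ½aΔt²; chain segment to segment.
0–5 s: v starts 5 m/s; Δx = 5·5 + ½·9·5² = 137.5 m; v ends 50 m/s.
5–6 s: v starts 50 m/s; Δx = 50·1 + ½·-4·1² = 48 m; v ends 46 m/s.
6–7 s: v starts 46 m/s; Δx = 46·1 + ½·-9·1² = 41.5 m; v ends 37 m/s.
x(7) = 5 + Σ Δx = 232 m.

232 m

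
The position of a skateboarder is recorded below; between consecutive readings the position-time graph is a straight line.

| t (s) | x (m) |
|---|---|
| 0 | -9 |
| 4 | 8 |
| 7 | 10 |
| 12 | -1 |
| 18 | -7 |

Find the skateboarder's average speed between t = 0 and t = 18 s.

2 m/s

Average speed = (total path length)/(elapsed time); on a piecewise-linear x-t graph the path length is Σ|Δx|.
0–4 s: |Δx| = |8 − -9| = 17 m
4–7 s: |Δx| = |10 − 8| = 2 m
7–12 s: |Δx| = |-1 − 10| = 11 m
12–18 s: |Δx| = |-7 − -1| = 6 m
Total path = 36 m; average speed = 36/18 = 2 m/s.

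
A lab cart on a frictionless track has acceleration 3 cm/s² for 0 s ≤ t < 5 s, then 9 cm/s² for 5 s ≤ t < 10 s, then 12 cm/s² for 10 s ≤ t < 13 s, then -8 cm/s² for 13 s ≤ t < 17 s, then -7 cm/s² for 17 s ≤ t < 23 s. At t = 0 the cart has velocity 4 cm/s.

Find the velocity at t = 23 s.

26 cm/s

Δv equals the area under the a-t graph; then v = v₀ + Δv.
0–5 s: 3 × 5 = 15 cm/s
5–10 s: 9 × 5 = 45 cm/s
10–13 s: 12 × 3 = 36 cm/s
13–17 s: -8 × 4 = -32 cm/s
17–23 s: -7 × 6 = -42 cm/s
Δv = 22 cm/s, so v(23) = 4 + (22) = 26 cm/s.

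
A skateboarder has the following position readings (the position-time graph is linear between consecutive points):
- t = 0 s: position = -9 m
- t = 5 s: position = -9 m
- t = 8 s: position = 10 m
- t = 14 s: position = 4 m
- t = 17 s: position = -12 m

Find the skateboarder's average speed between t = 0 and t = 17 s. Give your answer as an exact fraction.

41/17 m/s

Average speed = (total path length)/(elapsed time); on a piecewise-linear x-t graph the path length is Σ|Δx|.
0–5 s: |Δx| = |-9 − -9| = 0 m
5–8 s: |Δx| = |10 − -9| = 19 m
8–14 s: |Δx| = |4 − 10| = 6 m
14–17 s: |Δx| = |-12 − 4| = 16 m
Total path = 41 m; average speed = 41/17 = 41/17 m/s.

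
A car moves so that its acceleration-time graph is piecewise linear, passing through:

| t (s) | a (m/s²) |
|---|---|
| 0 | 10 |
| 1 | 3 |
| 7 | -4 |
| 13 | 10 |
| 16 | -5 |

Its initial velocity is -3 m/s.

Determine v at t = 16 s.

Δv equals the area under the a-t graph; then v = v₀ + Δv.
0–1 s: ½(10 + 3)(1) = 6.5 m/s
1–7 s: ½(3 + -4)(6) = -3 m/s
7–13 s: ½(-4 + 10)(6) = 18 m/s
13–16 s: ½(10 + -5)(3) = 7.5 m/s
Δv = 29 m/s, so v(16) = -3 + (29) = 26 m/s.

26 m/s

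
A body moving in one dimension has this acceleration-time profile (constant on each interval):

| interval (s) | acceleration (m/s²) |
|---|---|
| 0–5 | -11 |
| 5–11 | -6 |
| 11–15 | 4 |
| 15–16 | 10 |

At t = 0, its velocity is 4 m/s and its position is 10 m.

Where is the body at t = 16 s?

-903.5 m

On each constant-a segment, Δv = aΔt and Δx = v₀Δt + ½aΔt²; chain segment to segment.
0–5 s: v starts 4 m/s; Δx = 4·5 + ½·-11·5² = -117.5 m; v ends -51 m/s.
5–11 s: v starts -51 m/s; Δx = -51·6 + ½·-6·6² = -414 m; v ends -87 m/s.
11–15 s: v starts -87 m/s; Δx = -87·4 + ½·4·4² = -316 m; v ends -71 m/s.
15–16 s: v starts -71 m/s; Δx = -71·1 + ½·10·1² = -66 m; v ends -61 m/s.
x(16) = 10 + Σ Δx = -903.5 m.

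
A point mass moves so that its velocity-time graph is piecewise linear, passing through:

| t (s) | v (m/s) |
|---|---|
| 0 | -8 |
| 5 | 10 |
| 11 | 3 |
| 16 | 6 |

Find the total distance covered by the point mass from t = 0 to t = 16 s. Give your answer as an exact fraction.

1517/18 m

Total distance travelled is ∫|v| dt — sum the magnitudes of each area piece.
0–5 s: v = 0 at t = 20/9 s; triangle areas 80/9 + 125/9 = 205/9 m
5–11 s: |½(10 + 3)(6)| = 39 m
11–16 s: |½(3 + 6)(5)| = 22.5 m
Total distance = 1517/18 m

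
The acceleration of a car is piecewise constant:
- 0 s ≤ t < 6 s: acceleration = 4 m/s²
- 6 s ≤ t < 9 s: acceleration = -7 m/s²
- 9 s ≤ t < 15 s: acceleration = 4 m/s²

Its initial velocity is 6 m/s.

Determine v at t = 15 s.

Δv equals the area under the a-t graph; then v = v₀ + Δv.
0–6 s: 4 × 6 = 24 m/s
6–9 s: -7 × 3 = -21 m/s
9–15 s: 4 × 6 = 24 m/s
Δv = 27 m/s, so v(15) = 6 + (27) = 33 m/s.

33 m/s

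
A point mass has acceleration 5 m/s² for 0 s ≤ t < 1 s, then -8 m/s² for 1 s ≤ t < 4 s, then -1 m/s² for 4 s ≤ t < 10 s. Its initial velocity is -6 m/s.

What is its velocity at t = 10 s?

Δv equals the area under the a-t graph; then v = v₀ + Δv.
0–1 s: 5 × 1 = 5 m/s
1–4 s: -8 × 3 = -24 m/s
4–10 s: -1 × 6 = -6 m/s
Δv = -25 m/s, so v(10) = -6 + (-25) = -31 m/s.

-31 m/s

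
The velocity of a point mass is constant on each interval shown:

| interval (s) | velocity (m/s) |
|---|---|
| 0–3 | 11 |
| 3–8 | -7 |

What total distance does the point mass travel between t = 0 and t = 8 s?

68 m

Total distance travelled is ∫|v| dt — sum the magnitudes of each area piece.
0–3 s: |11| × 3 = 33 m
3–8 s: |-7| × 5 = 35 m
Total distance = 68 m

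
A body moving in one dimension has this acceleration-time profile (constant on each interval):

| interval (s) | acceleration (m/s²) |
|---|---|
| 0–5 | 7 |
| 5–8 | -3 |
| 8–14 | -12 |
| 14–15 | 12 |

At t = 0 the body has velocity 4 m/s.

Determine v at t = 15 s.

Δv equals the area under the a-t graph; then v = v₀ + Δv.
0–5 s: 7 × 5 = 35 m/s
5–8 s: -3 × 3 = -9 m/s
8–14 s: -12 × 6 = -72 m/s
14–15 s: 12 × 1 = 12 m/s
Δv = -34 m/s, so v(15) = 4 + (-34) = -30 m/s.

-30 m/s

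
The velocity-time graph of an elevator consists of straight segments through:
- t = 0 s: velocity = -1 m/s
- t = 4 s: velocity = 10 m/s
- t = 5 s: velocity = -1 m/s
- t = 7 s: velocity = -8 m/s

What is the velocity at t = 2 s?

On 0–4 s the graph is linear from -1 to 10 m/s: v(2) = -1 + (10 − -1)·(2 − 0)/(4 − 0) = 4.5 m/s.

4.5 m/s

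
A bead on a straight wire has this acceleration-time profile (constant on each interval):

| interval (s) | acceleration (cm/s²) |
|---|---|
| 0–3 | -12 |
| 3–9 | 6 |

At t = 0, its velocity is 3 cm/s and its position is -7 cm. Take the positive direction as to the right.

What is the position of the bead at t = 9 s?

On each constant-a segment, Δv = aΔt and Δx = v₀Δt + ½aΔt²; chain segment to segment.
0–3 s: v starts 3 cm/s; Δx = 3·3 + ½·-12·3² = -45 cm; v ends -33 cm/s.
3–9 s: v starts -33 cm/s; Δx = -33·6 + ½·6·6² = -90 cm; v ends 3 cm/s.
x(9) = -7 + Σ Δx = -142 cm.

-142 cm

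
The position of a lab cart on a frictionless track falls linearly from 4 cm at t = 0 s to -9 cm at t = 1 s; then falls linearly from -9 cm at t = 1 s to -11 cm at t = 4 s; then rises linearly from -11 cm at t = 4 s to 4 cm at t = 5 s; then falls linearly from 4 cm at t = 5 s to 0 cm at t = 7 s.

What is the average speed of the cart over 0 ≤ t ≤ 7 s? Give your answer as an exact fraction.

Average speed = (total path length)/(elapsed time); on a piecewise-linear x-t graph the path length is Σ|Δx|.
0–1 s: |Δx| = |-9 − 4| = 13 cm
1–4 s: |Δx| = |-11 − -9| = 2 cm
4–5 s: |Δx| = |4 − -11| = 15 cm
5–7 s: |Δx| = |0 − 4| = 4 cm
Total path = 34 cm; average speed = 34/7 = 34/7 cm/s.

34/7 cm/s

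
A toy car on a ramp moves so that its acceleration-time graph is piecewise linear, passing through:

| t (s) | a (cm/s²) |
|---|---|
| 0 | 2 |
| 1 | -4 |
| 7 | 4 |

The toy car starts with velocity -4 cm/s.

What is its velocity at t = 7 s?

Δv equals the area under the a-t graph; then v = v₀ + Δv.
0–1 s: ½(2 + -4)(1) = -1 cm/s
1–7 s: ½(-4 + 4)(6) = 0 cm/s
Δv = -1 cm/s, so v(7) = -4 + (-1) = -5 cm/s.

-5 cm/s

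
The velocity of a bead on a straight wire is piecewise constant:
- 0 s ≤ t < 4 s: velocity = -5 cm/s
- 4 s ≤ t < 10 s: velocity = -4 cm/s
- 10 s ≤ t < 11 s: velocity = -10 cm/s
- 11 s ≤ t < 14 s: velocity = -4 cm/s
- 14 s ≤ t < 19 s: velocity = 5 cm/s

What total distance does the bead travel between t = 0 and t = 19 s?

Total distance travelled is ∫|v| dt — sum the magnitudes of each area piece.
0–4 s: |-5| × 4 = 20 cm
4–10 s: |-4| × 6 = 24 cm
10–11 s: |-10| × 1 = 10 cm
11–14 s: |-4| × 3 = 12 cm
14–19 s: |5| × 5 = 25 cm
Total distance = 91 cm

91 cm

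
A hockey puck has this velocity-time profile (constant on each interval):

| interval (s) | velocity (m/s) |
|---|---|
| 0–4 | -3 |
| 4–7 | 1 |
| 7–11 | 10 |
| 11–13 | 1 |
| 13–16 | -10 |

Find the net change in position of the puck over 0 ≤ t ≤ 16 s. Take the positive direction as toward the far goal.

Net displacement equals the area under the velocity-time graph (areas below the axis count negative).
0–4 s: -3 × 4 = -12 m
4–7 s: 1 × 3 = 3 m
7–11 s: 10 × 4 = 40 m
11–13 s: 1 × 2 = 2 m
13–16 s: -10 × 3 = -30 m
Net displacement = 3 m

3 m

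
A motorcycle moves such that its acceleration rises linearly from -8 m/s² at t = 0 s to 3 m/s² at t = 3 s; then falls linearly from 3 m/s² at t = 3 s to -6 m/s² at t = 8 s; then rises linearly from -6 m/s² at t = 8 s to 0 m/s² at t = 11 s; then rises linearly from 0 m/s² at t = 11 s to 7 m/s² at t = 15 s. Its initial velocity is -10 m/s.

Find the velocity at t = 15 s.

-20 m/s

Δv equals the area under the a-t graph; then v = v₀ + Δv.
0–3 s: ½(-8 + 3)(3) = -7.5 m/s
3–8 s: ½(3 + -6)(5) = -7.5 m/s
8–11 s: ½(-6 + 0)(3) = -9 m/s
11–15 s: ½(0 + 7)(4) = 14 m/s
Δv = -10 m/s, so v(15) = -10 + (-10) = -20 m/s.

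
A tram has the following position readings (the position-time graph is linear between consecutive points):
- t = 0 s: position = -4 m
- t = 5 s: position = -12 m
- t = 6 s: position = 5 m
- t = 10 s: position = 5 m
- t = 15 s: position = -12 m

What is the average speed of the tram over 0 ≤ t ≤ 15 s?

Average speed = (total path length)/(elapsed time); on a piecewise-linear x-t graph the path length is Σ|Δx|.
0–5 s: |Δx| = |-12 − -4| = 8 m
5–6 s: |Δx| = |5 − -12| = 17 m
6–10 s: |Δx| = |5 − 5| = 0 m
10–15 s: |Δx| = |-12 − 5| = 17 m
Total path = 42 m; average speed = 42/15 = 2.8 m/s.

2.8 m/s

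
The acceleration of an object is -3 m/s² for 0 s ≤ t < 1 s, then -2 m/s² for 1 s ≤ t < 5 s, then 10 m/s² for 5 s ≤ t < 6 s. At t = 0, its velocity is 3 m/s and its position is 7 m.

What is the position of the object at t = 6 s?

-10.5 m

On each constant-a segment, Δv = aΔt and Δx = v₀Δt + ½aΔt²; chain segment to segment.
0–1 s: v starts 3 m/s; Δx = 3·1 + ½·-3·1² = 1.5 m; v ends 0 m/s.
1–5 s: v starts 0 m/s; Δx = 0·4 + ½·-2·4² = -16 m; v ends -8 m/s.
5–6 s: v starts -8 m/s; Δx = -8·1 + ½·10·1² = -3 m; v ends 2 m/s.
x(6) = 7 + Σ Δx = -10.5 m.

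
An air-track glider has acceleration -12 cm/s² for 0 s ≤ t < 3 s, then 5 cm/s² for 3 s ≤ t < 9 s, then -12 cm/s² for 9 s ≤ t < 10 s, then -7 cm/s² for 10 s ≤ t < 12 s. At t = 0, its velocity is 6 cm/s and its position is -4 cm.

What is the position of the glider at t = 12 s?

-174 cm

On each constant-a segment, Δv = aΔt and Δx = v₀Δt + ½aΔt²; chain segment to segment.
0–3 s: v starts 6 cm/s; Δx = 6·3 + ½·-12·3² = -36 cm; v ends -30 cm/s.
3–9 s: v starts -30 cm/s; Δx = -30·6 + ½·5·6² = -90 cm; v ends 0 cm/s.
9–10 s: v starts 0 cm/s; Δx = 0·1 + ½·-12·1² = -6 cm; v ends -12 cm/s.
10–12 s: v starts -12 cm/s; Δx = -12·2 + ½·-7·2² = -38 cm; v ends -26 cm/s.
x(12) = -4 + Σ Δx = -174 cm.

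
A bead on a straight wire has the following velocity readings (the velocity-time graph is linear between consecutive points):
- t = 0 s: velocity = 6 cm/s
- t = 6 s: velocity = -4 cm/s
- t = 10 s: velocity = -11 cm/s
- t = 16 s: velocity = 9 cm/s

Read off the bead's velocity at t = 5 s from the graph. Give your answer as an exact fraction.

On 0–6 s the graph is linear from 6 to -4 cm/s: v(5) = 6 + (-4 − 6)·(5 − 0)/(6 − 0) = -7/3 cm/s.

-7/3 cm/s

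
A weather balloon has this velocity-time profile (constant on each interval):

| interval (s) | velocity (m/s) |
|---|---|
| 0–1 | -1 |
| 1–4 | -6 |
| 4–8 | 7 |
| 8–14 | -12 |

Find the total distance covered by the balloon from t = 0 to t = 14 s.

119 m

Distance (not displacement) is the total path length: add the absolute areas under v-t.
0–1 s: |-1| × 1 = 1 m
1–4 s: |-6| × 3 = 18 m
4–8 s: |7| × 4 = 28 m
8–14 s: |-12| × 6 = 72 m
Total distance = 119 m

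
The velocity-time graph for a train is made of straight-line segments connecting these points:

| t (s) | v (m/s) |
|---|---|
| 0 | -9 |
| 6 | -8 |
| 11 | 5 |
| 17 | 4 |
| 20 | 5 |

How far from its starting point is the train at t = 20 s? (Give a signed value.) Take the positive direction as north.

Net displacement equals the area under the velocity-time graph (areas below the axis count negative).
0–6 s: ½(-9 + -8)(6) = -51 m
6–11 s: ½(-8 + 5)(5) = -7.5 m
11–17 s: ½(5 + 4)(6) = 27 m
17–20 s: ½(4 + 5)(3) = 13.5 m
Net displacement = -18 m

-18 m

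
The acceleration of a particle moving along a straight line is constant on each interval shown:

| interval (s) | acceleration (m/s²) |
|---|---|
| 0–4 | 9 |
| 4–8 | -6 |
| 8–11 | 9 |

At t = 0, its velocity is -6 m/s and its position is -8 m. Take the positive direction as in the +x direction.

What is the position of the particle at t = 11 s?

170.5 m

On each constant-a segment, Δv = aΔt and Δx = v₀Δt + ½aΔt²; chain segment to segment.
0–4 s: v starts -6 m/s; Δx = -6·4 + ½·9·4² = 48 m; v ends 30 m/s.
4–8 s: v starts 30 m/s; Δx = 30·4 + ½·-6·4² = 72 m; v ends 6 m/s.
8–11 s: v starts 6 m/s; Δx = 6·3 + ½·9·3² = 58.5 m; v ends 33 m/s.
x(11) = -8 + Σ Δx = 170.5 m.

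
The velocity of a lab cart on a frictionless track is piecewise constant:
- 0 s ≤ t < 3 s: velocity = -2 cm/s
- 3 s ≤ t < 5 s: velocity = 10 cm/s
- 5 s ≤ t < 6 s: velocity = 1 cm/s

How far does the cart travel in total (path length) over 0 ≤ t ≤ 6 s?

27 cm

Total distance travelled is ∫|v| dt — sum the magnitudes of each area piece.
0–3 s: |-2| × 3 = 6 cm
3–5 s: |10| × 2 = 20 cm
5–6 s: |1| × 1 = 1 cm
Total distance = 27 cm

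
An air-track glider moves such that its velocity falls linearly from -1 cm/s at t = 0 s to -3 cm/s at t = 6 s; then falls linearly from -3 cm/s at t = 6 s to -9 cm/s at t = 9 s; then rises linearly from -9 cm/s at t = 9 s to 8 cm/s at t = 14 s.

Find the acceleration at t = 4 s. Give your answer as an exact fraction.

-1/3 cm/s²

Acceleration is the slope of the v-t graph on 0–6 s: (-3 − -1)/(6 − 0) = -1/3 cm/s².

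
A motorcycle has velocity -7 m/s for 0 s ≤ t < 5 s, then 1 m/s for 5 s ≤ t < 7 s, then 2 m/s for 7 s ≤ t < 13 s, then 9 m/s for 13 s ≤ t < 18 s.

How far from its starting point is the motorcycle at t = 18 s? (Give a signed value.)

Displacement is the signed area under the v-t curve.
0–5 s: -7 × 5 = -35 m
5–7 s: 1 × 2 = 2 m
7–13 s: 2 × 6 = 12 m
13–18 s: 9 × 5 = 45 m
Net displacement = 24 m

24 m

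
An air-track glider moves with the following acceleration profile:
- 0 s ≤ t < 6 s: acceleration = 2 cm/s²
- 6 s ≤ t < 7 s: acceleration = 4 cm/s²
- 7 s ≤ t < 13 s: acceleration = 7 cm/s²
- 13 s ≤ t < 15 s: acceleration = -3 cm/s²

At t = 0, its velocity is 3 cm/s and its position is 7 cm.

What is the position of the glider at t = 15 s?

On each constant-a segment, Δv = aΔt and Δx = v₀Δt + ½aΔt²; chain segment to segment.
0–6 s: v starts 3 cm/s; Δx = 3·6 + ½·2·6² = 54 cm; v ends 15 cm/s.
6–7 s: v starts 15 cm/s; Δx = 15·1 + ½·4·1² = 17 cm; v ends 19 cm/s.
7–13 s: v starts 19 cm/s; Δx = 19·6 + ½·7·6² = 240 cm; v ends 61 cm/s.
13–15 s: v starts 61 cm/s; Δx = 61·2 + ½·-3·2² = 116 cm; v ends 55 cm/s.
x(15) = 7 + Σ Δx = 434 cm.

434 cm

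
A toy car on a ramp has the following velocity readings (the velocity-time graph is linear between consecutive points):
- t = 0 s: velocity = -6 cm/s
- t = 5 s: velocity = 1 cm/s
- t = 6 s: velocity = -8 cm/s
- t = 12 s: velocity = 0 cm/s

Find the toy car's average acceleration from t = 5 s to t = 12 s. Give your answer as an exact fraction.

-1/7 cm/s²

Average acceleration = Δv/Δt = (0 − 1)/(12 − 5) = -1/7 cm/s².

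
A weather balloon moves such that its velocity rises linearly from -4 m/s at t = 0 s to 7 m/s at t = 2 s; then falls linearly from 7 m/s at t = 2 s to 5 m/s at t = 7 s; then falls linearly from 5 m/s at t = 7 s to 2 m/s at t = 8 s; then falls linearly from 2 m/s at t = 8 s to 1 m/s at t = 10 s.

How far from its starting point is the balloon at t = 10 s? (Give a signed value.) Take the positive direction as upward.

39.5 m

Displacement is the signed area under the v-t curve.
0–2 s: ½(-4 + 7)(2) = 3 m
2–7 s: ½(7 + 5)(5) = 30 m
7–8 s: ½(5 + 2)(1) = 3.5 m
8–10 s: ½(2 + 1)(2) = 3 m
Net displacement = 39.5 m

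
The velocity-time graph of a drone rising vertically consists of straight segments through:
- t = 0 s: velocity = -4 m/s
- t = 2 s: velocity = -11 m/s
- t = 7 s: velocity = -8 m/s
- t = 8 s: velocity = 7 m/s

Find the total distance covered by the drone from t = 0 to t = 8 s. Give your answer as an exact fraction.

994/15 m

Distance (not displacement) is the total path length: add the absolute areas under v-t.
0–2 s: |½(-4 + -11)(2)| = 15 m
2–7 s: |½(-11 + -8)(5)| = 47.5 m
7–8 s: v = 0 at t = 113/15 s; triangle areas 32/15 + 49/30 = 113/30 m
Total distance = 994/15 m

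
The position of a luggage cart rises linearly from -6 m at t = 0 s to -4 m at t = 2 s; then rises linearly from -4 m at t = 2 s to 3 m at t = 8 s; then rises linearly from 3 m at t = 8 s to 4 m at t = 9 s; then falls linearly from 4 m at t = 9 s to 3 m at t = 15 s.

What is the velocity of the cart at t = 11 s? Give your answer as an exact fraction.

Velocity is the slope of the x-t graph on 9–15 s: (3 − 4)/(15 − 9) = -1/6 m/s.

-1/6 m/s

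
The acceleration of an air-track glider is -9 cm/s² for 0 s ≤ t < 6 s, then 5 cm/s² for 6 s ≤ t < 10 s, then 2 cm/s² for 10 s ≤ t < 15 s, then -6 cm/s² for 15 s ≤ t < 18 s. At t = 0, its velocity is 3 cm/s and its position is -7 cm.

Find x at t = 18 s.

On each constant-a segment, Δv = aΔt and Δx = v₀Δt + ½aΔt²; chain segment to segment.
0–6 s: v starts 3 cm/s; Δx = 3·6 + ½·-9·6² = -144 cm; v ends -51 cm/s.
6–10 s: v starts -51 cm/s; Δx = -51·4 + ½·5·4² = -164 cm; v ends -31 cm/s.
10–15 s: v starts -31 cm/s; Δx = -31·5 + ½·2·5² = -130 cm; v ends -21 cm/s.
15–18 s: v starts -21 cm/s; Δx = -21·3 + ½·-6·3² = -90 cm; v ends -39 cm/s.
x(18) = -7 + Σ Δx = -535 cm.

-535 cm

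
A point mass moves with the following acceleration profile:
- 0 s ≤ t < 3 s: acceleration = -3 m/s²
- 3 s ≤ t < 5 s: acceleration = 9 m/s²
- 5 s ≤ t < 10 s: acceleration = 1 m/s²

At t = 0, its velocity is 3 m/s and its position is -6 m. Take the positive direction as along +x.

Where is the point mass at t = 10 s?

On each constant-a segment, Δv = aΔt and Δx = v₀Δt + ½aΔt²; chain segment to segment.
0–3 s: v starts 3 m/s; Δx = 3·3 + ½·-3·3² = -4.5 m; v ends -6 m/s.
3–5 s: v starts -6 m/s; Δx = -6·2 + ½·9·2² = 6 m; v ends 12 m/s.
5–10 s: v starts 12 m/s; Δx = 12·5 + ½·1·5² = 72.5 m; v ends 17 m/s.
x(10) = -6 + Σ Δx = 68 m.

68 m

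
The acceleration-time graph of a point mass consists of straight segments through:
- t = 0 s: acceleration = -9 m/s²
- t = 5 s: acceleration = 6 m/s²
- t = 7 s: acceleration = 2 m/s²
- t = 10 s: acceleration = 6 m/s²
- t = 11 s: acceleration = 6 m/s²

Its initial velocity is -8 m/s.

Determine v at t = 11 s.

10.5 m/s

Δv equals the area under the a-t graph; then v = v₀ + Δv.
0–5 s: ½(-9 + 6)(5) = -7.5 m/s
5–7 s: ½(6 + 2)(2) = 8 m/s
7–10 s: ½(2 + 6)(3) = 12 m/s
10–11 s: 6 × 1 = 6 m/s
Δv = 18.5 m/s, so v(11) = -8 + (18.5) = 10.5 m/s.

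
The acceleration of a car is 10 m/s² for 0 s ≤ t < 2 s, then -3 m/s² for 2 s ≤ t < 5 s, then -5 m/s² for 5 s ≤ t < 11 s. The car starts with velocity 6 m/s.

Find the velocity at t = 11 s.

Δv equals the area under the a-t graph; then v = v₀ + Δv.
0–2 s: 10 × 2 = 20 m/s
2–5 s: -3 × 3 = -9 m/s
5–11 s: -5 × 6 = -30 m/s
Δv = -19 m/s, so v(11) = 6 + (-19) = -13 m/s.

-13 m/s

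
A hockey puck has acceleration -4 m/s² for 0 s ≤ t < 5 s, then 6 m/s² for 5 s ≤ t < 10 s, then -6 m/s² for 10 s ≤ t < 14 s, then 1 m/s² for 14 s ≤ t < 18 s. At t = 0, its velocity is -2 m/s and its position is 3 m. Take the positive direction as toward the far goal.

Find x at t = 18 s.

-164 m

On each constant-a segment, Δv = aΔt and Δx = v₀Δt + ½aΔt²; chain segment to segment.
0–5 s: v starts -2 m/s; Δx = -2·5 + ½·-4·5² = -60 m; v ends -22 m/s.
5–10 s: v starts -22 m/s; Δx = -22·5 + ½·6·5² = -35 m; v ends 8 m/s.
10–14 s: v starts 8 m/s; Δx = 8·4 + ½·-6·4² = -16 m; v ends -16 m/s.
14–18 s: v starts -16 m/s; Δx = -16·4 + ½·1·4² = -56 m; v ends -12 m/s.
x(18) = 3 + Σ Δx = -164 m.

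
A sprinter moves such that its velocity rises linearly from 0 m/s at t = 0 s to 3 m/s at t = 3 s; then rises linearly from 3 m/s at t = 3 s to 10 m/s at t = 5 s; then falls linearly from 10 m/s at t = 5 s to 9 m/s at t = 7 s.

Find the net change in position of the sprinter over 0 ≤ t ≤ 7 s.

36.5 m

Displacement is the signed area under the v-t curve.
0–3 s: ½(0 + 3)(3) = 4.5 m
3–5 s: ½(3 + 10)(2) = 13 m
5–7 s: ½(10 + 9)(2) = 19 m
Net displacement = 36.5 m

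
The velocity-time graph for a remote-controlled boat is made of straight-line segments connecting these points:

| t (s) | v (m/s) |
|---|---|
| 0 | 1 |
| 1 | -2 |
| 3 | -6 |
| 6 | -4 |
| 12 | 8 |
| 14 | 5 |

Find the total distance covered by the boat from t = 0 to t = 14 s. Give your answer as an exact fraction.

Total distance travelled is ∫|v| dt — sum the magnitudes of each area piece.
0–1 s: v = 0 at t = 1/3 s; triangle areas 1/6 + 2/3 = 5/6 m
1–3 s: |½(-2 + -6)(2)| = 8 m
3–6 s: |½(-6 + -4)(3)| = 15 m
6–12 s: v = 0 at t = 8 s; triangle areas 4 + 16 = 20 m
12–14 s: |½(8 + 5)(2)| = 13 m
Total distance = 341/6 m

341/6 m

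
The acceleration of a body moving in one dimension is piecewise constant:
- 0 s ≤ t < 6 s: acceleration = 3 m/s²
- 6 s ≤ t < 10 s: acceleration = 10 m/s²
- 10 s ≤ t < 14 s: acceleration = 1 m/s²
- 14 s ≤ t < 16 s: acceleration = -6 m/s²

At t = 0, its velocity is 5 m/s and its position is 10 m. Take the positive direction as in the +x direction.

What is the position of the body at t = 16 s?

648 m

On each constant-a segment, Δv = aΔt and Δx = v₀Δt + ½aΔt²; chain segment to segment.
0–6 s: v starts 5 m/s; Δx = 5·6 + ½·3·6² = 84 m; v ends 23 m/s.
6–10 s: v starts 23 m/s; Δx = 23·4 + ½·10·4² = 172 m; v ends 63 m/s.
10–14 s: v starts 63 m/s; Δx = 63·4 + ½·1·4² = 260 m; v ends 67 m/s.
14–16 s: v starts 67 m/s; Δx = 67·2 + ½·-6·2² = 122 m; v ends 55 m/s.
x(16) = 10 + Σ Δx = 648 m.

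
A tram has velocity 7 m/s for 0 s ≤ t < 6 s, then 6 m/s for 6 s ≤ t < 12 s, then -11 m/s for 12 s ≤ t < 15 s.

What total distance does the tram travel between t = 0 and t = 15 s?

Total distance travelled is ∫|v| dt — sum the magnitudes of each area piece.
0–6 s: |7| × 6 = 42 m
6–12 s: |6| × 6 = 36 m
12–15 s: |-11| × 3 = 33 m
Total distance = 111 m

111 m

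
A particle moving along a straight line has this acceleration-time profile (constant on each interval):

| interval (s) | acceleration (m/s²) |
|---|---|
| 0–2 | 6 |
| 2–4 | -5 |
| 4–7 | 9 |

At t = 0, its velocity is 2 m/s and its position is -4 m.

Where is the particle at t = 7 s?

82.5 m

On each constant-a segment, Δv = aΔt and Δx = v₀Δt + ½aΔt²; chain segment to segment.
0–2 s: v starts 2 m/s; Δx = 2·2 + ½·6·2² = 16 m; v ends 14 m/s.
2–4 s: v starts 14 m/s; Δx = 14·2 + ½·-5·2² = 18 m; v ends 4 m/s.
4–7 s: v starts 4 m/s; Δx = 4·3 + ½·9·3² = 52.5 m; v ends 31 m/s.
x(7) = -4 + Σ Δx = 82.5 m.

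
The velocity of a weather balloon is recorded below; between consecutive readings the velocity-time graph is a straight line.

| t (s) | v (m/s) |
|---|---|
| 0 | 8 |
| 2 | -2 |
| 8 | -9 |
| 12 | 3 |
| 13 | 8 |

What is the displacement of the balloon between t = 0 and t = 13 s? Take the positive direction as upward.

Net displacement equals the area under the velocity-time graph (areas below the axis count negative).
0–2 s: ½(8 + -2)(2) = 6 m
2–8 s: ½(-2 + -9)(6) = -33 m
8–12 s: ½(-9 + 3)(4) = -12 m
12–13 s: ½(3 + 8)(1) = 5.5 m
Net displacement = -33.5 m

-33.5 m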